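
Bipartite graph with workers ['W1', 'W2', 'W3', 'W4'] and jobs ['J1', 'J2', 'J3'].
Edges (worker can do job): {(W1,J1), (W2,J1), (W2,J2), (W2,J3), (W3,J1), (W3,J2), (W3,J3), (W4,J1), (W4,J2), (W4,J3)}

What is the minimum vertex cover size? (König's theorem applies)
Minimum vertex cover size = 3

By König's theorem: in bipartite graphs,
min vertex cover = max matching = 3

Maximum matching has size 3, so minimum vertex cover also has size 3.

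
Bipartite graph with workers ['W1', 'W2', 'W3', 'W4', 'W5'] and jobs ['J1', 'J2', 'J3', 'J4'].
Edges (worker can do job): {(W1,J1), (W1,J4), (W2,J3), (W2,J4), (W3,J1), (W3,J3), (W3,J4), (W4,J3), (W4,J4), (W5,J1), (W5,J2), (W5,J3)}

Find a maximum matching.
Matching: {(W2,J3), (W3,J1), (W4,J4), (W5,J2)}

Maximum matching (size 4):
  W2 → J3
  W3 → J1
  W4 → J4
  W5 → J2

Each worker is assigned to at most one job, and each job to at most one worker.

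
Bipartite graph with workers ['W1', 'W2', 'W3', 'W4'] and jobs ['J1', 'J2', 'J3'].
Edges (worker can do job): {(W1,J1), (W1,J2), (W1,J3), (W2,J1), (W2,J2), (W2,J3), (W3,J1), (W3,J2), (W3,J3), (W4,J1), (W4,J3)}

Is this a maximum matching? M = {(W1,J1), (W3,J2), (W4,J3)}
Yes, size 3 is maximum

Proposed matching has size 3.
Maximum matching size for this graph: 3.

This is a maximum matching.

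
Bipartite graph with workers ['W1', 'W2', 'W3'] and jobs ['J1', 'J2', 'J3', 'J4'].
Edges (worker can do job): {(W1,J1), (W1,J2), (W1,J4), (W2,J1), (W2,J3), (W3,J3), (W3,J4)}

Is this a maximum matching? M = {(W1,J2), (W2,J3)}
No, size 2 is not maximum

Proposed matching has size 2.
Maximum matching size for this graph: 3.

This is NOT maximum - can be improved to size 3.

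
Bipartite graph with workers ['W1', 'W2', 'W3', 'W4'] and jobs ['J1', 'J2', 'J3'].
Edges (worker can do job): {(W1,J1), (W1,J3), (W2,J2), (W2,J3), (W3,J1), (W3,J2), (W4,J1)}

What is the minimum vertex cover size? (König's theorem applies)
Minimum vertex cover size = 3

By König's theorem: in bipartite graphs,
min vertex cover = max matching = 3

Maximum matching has size 3, so minimum vertex cover also has size 3.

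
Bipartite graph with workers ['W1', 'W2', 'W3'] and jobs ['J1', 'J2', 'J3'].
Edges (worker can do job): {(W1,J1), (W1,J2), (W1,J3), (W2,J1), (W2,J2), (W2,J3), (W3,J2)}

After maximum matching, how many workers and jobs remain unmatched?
Unmatched: 0 workers, 0 jobs

Maximum matching size: 3
Workers: 3 total, 3 matched, 0 unmatched
Jobs: 3 total, 3 matched, 0 unmatched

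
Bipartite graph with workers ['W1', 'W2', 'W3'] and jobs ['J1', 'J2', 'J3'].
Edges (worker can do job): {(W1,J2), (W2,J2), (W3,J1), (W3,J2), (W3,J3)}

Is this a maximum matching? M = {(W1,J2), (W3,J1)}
Yes, size 2 is maximum

Proposed matching has size 2.
Maximum matching size for this graph: 2.

This is a maximum matching.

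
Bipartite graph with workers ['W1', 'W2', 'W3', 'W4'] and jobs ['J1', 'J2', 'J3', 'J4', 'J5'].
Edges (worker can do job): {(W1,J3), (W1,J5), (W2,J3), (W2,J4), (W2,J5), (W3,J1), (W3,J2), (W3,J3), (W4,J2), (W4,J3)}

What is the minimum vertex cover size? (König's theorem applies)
Minimum vertex cover size = 4

By König's theorem: in bipartite graphs,
min vertex cover = max matching = 4

Maximum matching has size 4, so minimum vertex cover also has size 4.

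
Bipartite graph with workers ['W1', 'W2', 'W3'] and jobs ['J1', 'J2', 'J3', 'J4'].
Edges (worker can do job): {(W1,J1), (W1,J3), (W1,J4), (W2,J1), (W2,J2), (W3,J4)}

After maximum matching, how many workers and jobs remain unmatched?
Unmatched: 0 workers, 1 jobs

Maximum matching size: 3
Workers: 3 total, 3 matched, 0 unmatched
Jobs: 4 total, 3 matched, 1 unmatched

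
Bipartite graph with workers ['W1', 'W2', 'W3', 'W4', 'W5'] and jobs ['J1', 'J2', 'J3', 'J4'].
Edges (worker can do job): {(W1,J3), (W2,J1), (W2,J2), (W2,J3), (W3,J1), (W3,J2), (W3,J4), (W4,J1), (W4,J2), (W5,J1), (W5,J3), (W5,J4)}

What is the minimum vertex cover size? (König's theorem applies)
Minimum vertex cover size = 4

By König's theorem: in bipartite graphs,
min vertex cover = max matching = 4

Maximum matching has size 4, so minimum vertex cover also has size 4.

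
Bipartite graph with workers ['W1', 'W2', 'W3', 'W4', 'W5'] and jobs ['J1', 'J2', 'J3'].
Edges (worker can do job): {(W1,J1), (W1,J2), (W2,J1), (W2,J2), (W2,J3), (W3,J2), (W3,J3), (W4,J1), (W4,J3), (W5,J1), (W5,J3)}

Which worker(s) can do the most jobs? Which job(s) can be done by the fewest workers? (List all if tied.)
Most versatile: W2 (3 jobs); Least covered: J2 (3 workers)

Worker degrees (jobs they can do): W1:2, W2:3, W3:2, W4:2, W5:2
Job degrees (workers who can do it): J1:4, J2:3, J3:4

Maximum worker degree is 3, achieved by: W2
Minimum job degree is 3, achieved by: J2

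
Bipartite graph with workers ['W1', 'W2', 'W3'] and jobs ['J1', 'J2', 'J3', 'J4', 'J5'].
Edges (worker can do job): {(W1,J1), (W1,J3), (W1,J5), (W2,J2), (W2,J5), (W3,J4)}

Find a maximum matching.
Matching: {(W1,J5), (W2,J2), (W3,J4)}

Maximum matching (size 3):
  W1 → J5
  W2 → J2
  W3 → J4

Each worker is assigned to at most one job, and each job to at most one worker.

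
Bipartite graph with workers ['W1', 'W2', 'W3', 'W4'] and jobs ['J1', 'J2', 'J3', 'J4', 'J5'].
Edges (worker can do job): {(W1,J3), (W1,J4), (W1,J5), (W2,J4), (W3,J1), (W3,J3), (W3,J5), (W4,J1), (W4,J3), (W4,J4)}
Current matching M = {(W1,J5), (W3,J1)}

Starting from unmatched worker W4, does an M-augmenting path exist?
Yes: W4 → J4

An M-augmenting path alternates non-matching / matching edges, starting and ending at unmatched vertices.
Path: W4 → J4
(J4 is unmatched in M, so the path is augmenting.)
Flipping edges along this path would increase |M| from 2 to 3.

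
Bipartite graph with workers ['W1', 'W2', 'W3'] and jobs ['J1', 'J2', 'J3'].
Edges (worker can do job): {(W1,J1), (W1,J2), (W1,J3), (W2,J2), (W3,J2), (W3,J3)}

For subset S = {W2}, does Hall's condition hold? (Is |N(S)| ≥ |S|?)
Yes: |N(S)| = 1, |S| = 1

Subset S = {W2}
Neighbors N(S) = {J2}

|N(S)| = 1, |S| = 1
Hall's condition: |N(S)| ≥ |S| is satisfied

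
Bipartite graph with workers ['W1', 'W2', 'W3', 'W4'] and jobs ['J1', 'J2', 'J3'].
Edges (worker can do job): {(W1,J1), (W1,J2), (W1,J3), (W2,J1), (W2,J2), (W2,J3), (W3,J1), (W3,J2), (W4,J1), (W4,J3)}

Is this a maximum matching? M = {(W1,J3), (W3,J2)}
No, size 2 is not maximum

Proposed matching has size 2.
Maximum matching size for this graph: 3.

This is NOT maximum - can be improved to size 3.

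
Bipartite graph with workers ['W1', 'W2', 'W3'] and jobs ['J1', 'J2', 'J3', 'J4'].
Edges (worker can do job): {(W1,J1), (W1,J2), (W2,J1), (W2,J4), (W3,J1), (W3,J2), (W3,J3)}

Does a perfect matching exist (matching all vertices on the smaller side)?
Yes, perfect matching exists (size 3)

Perfect matching: {(W1,J2), (W2,J4), (W3,J3)}
All 3 vertices on the smaller side are matched.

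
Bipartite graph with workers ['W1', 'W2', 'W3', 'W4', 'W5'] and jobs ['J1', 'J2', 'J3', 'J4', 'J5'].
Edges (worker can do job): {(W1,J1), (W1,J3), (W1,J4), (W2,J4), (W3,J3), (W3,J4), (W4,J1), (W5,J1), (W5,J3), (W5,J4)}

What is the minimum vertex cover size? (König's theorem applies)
Minimum vertex cover size = 3

By König's theorem: in bipartite graphs,
min vertex cover = max matching = 3

Maximum matching has size 3, so minimum vertex cover also has size 3.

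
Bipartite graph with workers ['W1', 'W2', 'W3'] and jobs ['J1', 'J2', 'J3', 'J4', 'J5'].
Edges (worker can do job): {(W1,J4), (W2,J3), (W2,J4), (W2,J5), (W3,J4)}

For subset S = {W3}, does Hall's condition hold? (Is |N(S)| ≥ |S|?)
Yes: |N(S)| = 1, |S| = 1

Subset S = {W3}
Neighbors N(S) = {J4}

|N(S)| = 1, |S| = 1
Hall's condition: |N(S)| ≥ |S| is satisfied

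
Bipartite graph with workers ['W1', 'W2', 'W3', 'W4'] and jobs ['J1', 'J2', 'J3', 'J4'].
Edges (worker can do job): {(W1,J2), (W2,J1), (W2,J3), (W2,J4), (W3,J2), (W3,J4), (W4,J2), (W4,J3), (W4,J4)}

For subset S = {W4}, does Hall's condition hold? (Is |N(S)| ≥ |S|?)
Yes: |N(S)| = 3, |S| = 1

Subset S = {W4}
Neighbors N(S) = {J2, J3, J4}

|N(S)| = 3, |S| = 1
Hall's condition: |N(S)| ≥ |S| is satisfied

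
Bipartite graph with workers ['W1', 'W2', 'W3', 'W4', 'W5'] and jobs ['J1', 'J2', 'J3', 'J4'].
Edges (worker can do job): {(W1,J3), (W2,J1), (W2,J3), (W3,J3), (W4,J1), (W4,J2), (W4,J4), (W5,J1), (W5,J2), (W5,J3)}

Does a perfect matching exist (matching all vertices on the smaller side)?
Yes, perfect matching exists (size 4)

Perfect matching: {(W2,J1), (W3,J3), (W4,J4), (W5,J2)}
All 4 vertices on the smaller side are matched.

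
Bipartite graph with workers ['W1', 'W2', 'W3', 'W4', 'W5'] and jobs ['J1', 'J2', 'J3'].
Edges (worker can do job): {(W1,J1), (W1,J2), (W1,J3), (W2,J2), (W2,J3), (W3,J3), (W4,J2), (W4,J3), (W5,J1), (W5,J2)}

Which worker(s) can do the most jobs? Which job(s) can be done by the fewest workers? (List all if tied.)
Most versatile: W1 (3 jobs); Least covered: J1 (2 workers)

Worker degrees (jobs they can do): W1:3, W2:2, W3:1, W4:2, W5:2
Job degrees (workers who can do it): J1:2, J2:4, J3:4

Maximum worker degree is 3, achieved by: W1
Minimum job degree is 2, achieved by: J1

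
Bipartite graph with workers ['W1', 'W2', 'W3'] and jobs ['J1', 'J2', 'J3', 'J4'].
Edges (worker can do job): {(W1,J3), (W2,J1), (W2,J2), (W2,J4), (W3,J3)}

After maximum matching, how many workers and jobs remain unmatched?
Unmatched: 1 workers, 2 jobs

Maximum matching size: 2
Workers: 3 total, 2 matched, 1 unmatched
Jobs: 4 total, 2 matched, 2 unmatched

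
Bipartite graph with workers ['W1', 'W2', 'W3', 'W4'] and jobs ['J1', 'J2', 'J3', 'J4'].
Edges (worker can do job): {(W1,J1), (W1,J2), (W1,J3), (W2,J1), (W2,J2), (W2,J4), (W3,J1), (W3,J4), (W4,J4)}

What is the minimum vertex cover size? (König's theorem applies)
Minimum vertex cover size = 4

By König's theorem: in bipartite graphs,
min vertex cover = max matching = 4

Maximum matching has size 4, so minimum vertex cover also has size 4.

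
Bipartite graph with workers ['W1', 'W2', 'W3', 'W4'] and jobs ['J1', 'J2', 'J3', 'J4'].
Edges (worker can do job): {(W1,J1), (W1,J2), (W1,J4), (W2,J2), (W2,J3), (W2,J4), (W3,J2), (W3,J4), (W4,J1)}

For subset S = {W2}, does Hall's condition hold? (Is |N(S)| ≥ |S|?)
Yes: |N(S)| = 3, |S| = 1

Subset S = {W2}
Neighbors N(S) = {J2, J3, J4}

|N(S)| = 3, |S| = 1
Hall's condition: |N(S)| ≥ |S| is satisfied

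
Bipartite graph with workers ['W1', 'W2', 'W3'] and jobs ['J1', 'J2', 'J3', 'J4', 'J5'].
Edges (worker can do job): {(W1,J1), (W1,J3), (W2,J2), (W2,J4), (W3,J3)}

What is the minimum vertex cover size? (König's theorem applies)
Minimum vertex cover size = 3

By König's theorem: in bipartite graphs,
min vertex cover = max matching = 3

Maximum matching has size 3, so minimum vertex cover also has size 3.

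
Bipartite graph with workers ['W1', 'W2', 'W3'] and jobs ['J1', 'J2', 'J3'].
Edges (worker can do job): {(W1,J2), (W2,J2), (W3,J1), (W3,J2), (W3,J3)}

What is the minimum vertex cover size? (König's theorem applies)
Minimum vertex cover size = 2

By König's theorem: in bipartite graphs,
min vertex cover = max matching = 2

Maximum matching has size 2, so minimum vertex cover also has size 2.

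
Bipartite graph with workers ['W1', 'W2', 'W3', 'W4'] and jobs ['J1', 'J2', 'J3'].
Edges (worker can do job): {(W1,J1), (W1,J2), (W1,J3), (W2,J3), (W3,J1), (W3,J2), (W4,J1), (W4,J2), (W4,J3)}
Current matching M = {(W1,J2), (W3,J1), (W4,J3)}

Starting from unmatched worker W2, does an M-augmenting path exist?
No augmenting path from W2

Alternating search from W2 reaches jobs: {J1, J2, J3}.
Every reachable job is already matched in M, and following those matched edges back to workers exposes no further unvisited jobs.
No M-augmenting path from W2 exists.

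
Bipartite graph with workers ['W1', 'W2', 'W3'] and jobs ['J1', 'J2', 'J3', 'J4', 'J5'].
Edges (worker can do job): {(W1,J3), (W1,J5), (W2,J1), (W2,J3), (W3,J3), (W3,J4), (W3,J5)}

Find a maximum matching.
Matching: {(W1,J3), (W2,J1), (W3,J5)}

Maximum matching (size 3):
  W1 → J3
  W2 → J1
  W3 → J5

Each worker is assigned to at most one job, and each job to at most one worker.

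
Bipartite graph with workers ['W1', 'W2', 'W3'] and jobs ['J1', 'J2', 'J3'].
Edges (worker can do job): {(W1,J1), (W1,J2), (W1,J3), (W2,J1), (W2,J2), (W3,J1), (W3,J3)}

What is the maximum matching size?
Maximum matching size = 3

Maximum matching: {(W1,J2), (W2,J1), (W3,J3)}
Size: 3

This assigns 3 workers to 3 distinct jobs.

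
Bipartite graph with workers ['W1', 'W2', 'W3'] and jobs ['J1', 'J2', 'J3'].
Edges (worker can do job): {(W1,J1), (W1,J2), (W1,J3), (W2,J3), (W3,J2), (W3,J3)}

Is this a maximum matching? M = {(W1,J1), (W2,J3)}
No, size 2 is not maximum

Proposed matching has size 2.
Maximum matching size for this graph: 3.

This is NOT maximum - can be improved to size 3.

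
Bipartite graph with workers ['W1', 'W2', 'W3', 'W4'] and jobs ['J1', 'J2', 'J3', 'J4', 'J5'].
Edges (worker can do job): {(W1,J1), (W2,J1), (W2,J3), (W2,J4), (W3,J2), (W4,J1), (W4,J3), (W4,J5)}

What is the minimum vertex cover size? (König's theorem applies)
Minimum vertex cover size = 4

By König's theorem: in bipartite graphs,
min vertex cover = max matching = 4

Maximum matching has size 4, so minimum vertex cover also has size 4.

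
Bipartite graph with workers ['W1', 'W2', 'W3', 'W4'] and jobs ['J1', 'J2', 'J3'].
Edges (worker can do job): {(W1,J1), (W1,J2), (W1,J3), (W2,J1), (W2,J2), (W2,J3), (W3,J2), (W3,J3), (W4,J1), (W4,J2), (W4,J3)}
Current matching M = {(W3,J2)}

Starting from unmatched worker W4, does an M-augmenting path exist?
Yes: W4 → J3

An M-augmenting path alternates non-matching / matching edges, starting and ending at unmatched vertices.
Path: W4 → J3
(J3 is unmatched in M, so the path is augmenting.)
Flipping edges along this path would increase |M| from 1 to 2.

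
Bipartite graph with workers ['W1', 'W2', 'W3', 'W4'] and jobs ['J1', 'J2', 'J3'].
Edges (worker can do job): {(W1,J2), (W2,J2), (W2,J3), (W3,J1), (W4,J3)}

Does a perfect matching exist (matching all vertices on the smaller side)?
Yes, perfect matching exists (size 3)

Perfect matching: {(W1,J2), (W3,J1), (W4,J3)}
All 3 vertices on the smaller side are matched.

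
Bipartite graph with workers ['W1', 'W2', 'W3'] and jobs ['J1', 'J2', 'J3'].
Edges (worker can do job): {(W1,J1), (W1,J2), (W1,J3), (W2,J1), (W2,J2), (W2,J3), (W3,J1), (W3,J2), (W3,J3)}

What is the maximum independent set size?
Maximum independent set = 3

By König's theorem:
- Min vertex cover = Max matching = 3
- Max independent set = Total vertices - Min vertex cover
- Max independent set = 6 - 3 = 3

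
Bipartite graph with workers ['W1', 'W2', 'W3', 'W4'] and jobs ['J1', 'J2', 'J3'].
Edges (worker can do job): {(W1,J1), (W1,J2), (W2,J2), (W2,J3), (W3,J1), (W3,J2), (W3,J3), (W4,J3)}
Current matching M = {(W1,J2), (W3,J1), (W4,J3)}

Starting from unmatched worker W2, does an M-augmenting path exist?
No augmenting path from W2

Alternating search from W2 reaches jobs: {J1, J2, J3}.
Every reachable job is already matched in M, and following those matched edges back to workers exposes no further unvisited jobs.
No M-augmenting path from W2 exists.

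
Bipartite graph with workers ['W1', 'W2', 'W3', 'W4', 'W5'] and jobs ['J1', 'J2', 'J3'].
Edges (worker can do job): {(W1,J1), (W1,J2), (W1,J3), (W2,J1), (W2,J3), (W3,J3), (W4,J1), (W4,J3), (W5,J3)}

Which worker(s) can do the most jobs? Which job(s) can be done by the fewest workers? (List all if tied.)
Most versatile: W1 (3 jobs); Least covered: J2 (1 workers)

Worker degrees (jobs they can do): W1:3, W2:2, W3:1, W4:2, W5:1
Job degrees (workers who can do it): J1:3, J2:1, J3:5

Maximum worker degree is 3, achieved by: W1
Minimum job degree is 1, achieved by: J2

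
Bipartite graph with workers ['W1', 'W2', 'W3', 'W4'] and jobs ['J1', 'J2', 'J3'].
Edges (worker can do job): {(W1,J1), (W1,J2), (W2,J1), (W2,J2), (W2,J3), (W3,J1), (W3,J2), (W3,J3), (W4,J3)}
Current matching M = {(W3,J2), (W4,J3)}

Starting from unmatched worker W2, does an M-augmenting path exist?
Yes: W2 → J1

An M-augmenting path alternates non-matching / matching edges, starting and ending at unmatched vertices.
Path: W2 → J1
(J1 is unmatched in M, so the path is augmenting.)
Flipping edges along this path would increase |M| from 2 to 3.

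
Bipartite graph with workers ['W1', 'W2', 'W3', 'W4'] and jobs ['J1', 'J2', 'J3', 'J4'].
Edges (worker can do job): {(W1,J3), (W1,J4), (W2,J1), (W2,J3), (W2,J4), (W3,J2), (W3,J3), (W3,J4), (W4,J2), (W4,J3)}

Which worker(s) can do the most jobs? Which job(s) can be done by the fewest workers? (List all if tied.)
Most versatile: W2, W3 (3 jobs); Least covered: J1 (1 workers)

Worker degrees (jobs they can do): W1:2, W2:3, W3:3, W4:2
Job degrees (workers who can do it): J1:1, J2:2, J3:4, J4:3

Maximum worker degree is 3, achieved by: W2, W3
Minimum job degree is 1, achieved by: J1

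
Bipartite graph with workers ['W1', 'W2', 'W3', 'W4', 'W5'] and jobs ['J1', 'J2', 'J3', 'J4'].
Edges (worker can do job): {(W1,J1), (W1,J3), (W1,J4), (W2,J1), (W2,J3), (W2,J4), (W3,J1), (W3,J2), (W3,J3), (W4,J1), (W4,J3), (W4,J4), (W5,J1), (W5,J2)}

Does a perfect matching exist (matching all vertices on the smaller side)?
Yes, perfect matching exists (size 4)

Perfect matching: {(W1,J3), (W3,J2), (W4,J4), (W5,J1)}
All 4 vertices on the smaller side are matched.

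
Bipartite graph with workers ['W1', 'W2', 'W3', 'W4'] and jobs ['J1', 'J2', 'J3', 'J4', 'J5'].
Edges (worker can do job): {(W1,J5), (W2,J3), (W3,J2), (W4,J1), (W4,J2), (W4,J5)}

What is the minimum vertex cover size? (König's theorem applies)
Minimum vertex cover size = 4

By König's theorem: in bipartite graphs,
min vertex cover = max matching = 4

Maximum matching has size 4, so minimum vertex cover also has size 4.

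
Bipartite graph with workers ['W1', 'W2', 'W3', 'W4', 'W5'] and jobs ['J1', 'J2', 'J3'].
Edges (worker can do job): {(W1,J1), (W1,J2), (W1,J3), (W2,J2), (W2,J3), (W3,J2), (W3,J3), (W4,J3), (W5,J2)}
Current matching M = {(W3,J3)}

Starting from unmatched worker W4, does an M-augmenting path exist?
Yes: W4 → J3 → W3 → J2

An M-augmenting path alternates non-matching / matching edges, starting and ending at unmatched vertices.
Path: W4 → J3 → W3 → J2
(J2 is unmatched in M, so the path is augmenting.)
Flipping edges along this path would increase |M| from 1 to 2.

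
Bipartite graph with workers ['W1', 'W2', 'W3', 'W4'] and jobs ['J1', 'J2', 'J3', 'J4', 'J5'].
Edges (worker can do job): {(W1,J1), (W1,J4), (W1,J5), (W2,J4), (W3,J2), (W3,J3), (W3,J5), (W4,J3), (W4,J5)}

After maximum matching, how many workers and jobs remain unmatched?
Unmatched: 0 workers, 1 jobs

Maximum matching size: 4
Workers: 4 total, 4 matched, 0 unmatched
Jobs: 5 total, 4 matched, 1 unmatched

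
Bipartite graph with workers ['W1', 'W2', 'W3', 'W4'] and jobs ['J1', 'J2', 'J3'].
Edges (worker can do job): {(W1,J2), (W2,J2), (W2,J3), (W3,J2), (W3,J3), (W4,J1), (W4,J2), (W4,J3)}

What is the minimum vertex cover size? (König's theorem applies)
Minimum vertex cover size = 3

By König's theorem: in bipartite graphs,
min vertex cover = max matching = 3

Maximum matching has size 3, so minimum vertex cover also has size 3.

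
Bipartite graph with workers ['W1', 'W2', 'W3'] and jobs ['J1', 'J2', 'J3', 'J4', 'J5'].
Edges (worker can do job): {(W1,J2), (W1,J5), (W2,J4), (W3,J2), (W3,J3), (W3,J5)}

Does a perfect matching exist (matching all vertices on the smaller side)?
Yes, perfect matching exists (size 3)

Perfect matching: {(W1,J5), (W2,J4), (W3,J3)}
All 3 vertices on the smaller side are matched.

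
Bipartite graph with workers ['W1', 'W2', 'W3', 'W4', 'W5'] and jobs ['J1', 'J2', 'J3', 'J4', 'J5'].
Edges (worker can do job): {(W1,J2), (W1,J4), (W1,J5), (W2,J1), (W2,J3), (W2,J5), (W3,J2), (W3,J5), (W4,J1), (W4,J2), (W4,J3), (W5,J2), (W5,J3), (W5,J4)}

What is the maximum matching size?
Maximum matching size = 5

Maximum matching: {(W1,J4), (W2,J1), (W3,J5), (W4,J2), (W5,J3)}
Size: 5

This assigns 5 workers to 5 distinct jobs.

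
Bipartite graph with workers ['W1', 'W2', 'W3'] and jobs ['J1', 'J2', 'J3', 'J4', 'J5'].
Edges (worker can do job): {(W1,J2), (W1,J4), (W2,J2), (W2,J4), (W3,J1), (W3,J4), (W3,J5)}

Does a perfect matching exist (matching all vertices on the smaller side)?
Yes, perfect matching exists (size 3)

Perfect matching: {(W1,J4), (W2,J2), (W3,J5)}
All 3 vertices on the smaller side are matched.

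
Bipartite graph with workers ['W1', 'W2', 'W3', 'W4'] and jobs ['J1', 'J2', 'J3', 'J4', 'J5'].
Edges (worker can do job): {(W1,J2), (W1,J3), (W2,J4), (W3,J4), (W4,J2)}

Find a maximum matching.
Matching: {(W1,J3), (W3,J4), (W4,J2)}

Maximum matching (size 3):
  W1 → J3
  W3 → J4
  W4 → J2

Each worker is assigned to at most one job, and each job to at most one worker.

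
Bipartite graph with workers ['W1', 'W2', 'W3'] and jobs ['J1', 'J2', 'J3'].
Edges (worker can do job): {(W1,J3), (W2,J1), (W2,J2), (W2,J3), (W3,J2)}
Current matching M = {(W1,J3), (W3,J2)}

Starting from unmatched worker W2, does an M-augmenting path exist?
Yes: W2 → J1

An M-augmenting path alternates non-matching / matching edges, starting and ending at unmatched vertices.
Path: W2 → J1
(J1 is unmatched in M, so the path is augmenting.)
Flipping edges along this path would increase |M| from 2 to 3.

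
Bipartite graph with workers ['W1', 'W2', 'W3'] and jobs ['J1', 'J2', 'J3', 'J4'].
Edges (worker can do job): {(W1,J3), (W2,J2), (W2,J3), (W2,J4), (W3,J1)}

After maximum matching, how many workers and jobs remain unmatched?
Unmatched: 0 workers, 1 jobs

Maximum matching size: 3
Workers: 3 total, 3 matched, 0 unmatched
Jobs: 4 total, 3 matched, 1 unmatched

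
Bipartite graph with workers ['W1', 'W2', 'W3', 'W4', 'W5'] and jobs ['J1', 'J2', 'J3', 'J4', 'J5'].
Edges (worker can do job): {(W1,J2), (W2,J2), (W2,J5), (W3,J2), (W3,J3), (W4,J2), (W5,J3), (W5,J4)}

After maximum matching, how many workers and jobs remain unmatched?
Unmatched: 1 workers, 1 jobs

Maximum matching size: 4
Workers: 5 total, 4 matched, 1 unmatched
Jobs: 5 total, 4 matched, 1 unmatched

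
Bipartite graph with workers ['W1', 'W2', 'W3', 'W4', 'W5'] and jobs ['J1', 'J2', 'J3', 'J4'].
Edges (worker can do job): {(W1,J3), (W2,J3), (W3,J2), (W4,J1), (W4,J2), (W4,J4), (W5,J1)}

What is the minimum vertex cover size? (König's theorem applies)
Minimum vertex cover size = 4

By König's theorem: in bipartite graphs,
min vertex cover = max matching = 4

Maximum matching has size 4, so minimum vertex cover also has size 4.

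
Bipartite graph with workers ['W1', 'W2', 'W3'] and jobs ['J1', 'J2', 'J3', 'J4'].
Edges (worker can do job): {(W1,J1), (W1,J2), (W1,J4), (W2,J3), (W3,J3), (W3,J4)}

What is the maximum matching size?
Maximum matching size = 3

Maximum matching: {(W1,J1), (W2,J3), (W3,J4)}
Size: 3

This assigns 3 workers to 3 distinct jobs.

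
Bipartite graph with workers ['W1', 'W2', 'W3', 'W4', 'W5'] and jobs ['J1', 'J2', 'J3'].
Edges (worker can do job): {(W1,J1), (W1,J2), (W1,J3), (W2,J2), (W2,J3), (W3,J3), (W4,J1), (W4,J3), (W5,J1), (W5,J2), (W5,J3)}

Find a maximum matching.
Matching: {(W1,J2), (W3,J3), (W5,J1)}

Maximum matching (size 3):
  W1 → J2
  W3 → J3
  W5 → J1

Each worker is assigned to at most one job, and each job to at most one worker.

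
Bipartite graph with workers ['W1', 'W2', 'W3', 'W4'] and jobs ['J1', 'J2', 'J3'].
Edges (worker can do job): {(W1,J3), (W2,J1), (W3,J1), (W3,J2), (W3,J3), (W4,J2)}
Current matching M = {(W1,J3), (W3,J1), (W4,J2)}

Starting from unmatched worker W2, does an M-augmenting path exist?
No augmenting path from W2

Alternating search from W2 reaches jobs: {J1, J2, J3}.
Every reachable job is already matched in M, and following those matched edges back to workers exposes no further unvisited jobs.
No M-augmenting path from W2 exists.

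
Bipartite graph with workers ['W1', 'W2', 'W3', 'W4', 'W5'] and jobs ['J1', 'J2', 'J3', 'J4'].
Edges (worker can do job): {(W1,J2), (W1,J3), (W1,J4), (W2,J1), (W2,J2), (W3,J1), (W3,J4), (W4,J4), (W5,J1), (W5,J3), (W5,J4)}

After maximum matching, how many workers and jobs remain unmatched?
Unmatched: 1 workers, 0 jobs

Maximum matching size: 4
Workers: 5 total, 4 matched, 1 unmatched
Jobs: 4 total, 4 matched, 0 unmatched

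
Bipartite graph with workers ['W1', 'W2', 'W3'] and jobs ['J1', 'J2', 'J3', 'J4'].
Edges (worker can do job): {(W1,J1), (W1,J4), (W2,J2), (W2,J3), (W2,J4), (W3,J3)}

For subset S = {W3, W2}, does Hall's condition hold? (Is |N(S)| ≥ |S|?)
Yes: |N(S)| = 3, |S| = 2

Subset S = {W3, W2}
Neighbors N(S) = {J2, J3, J4}

|N(S)| = 3, |S| = 2
Hall's condition: |N(S)| ≥ |S| is satisfied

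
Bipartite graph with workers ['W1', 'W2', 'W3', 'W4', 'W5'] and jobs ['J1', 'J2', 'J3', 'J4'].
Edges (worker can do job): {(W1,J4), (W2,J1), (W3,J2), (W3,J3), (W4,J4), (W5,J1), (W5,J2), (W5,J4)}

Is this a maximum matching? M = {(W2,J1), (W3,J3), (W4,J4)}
No, size 3 is not maximum

Proposed matching has size 3.
Maximum matching size for this graph: 4.

This is NOT maximum - can be improved to size 4.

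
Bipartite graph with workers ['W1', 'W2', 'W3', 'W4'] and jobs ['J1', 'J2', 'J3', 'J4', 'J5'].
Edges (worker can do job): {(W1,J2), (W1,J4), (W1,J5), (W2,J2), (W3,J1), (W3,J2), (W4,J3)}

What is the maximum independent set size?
Maximum independent set = 5

By König's theorem:
- Min vertex cover = Max matching = 4
- Max independent set = Total vertices - Min vertex cover
- Max independent set = 9 - 4 = 5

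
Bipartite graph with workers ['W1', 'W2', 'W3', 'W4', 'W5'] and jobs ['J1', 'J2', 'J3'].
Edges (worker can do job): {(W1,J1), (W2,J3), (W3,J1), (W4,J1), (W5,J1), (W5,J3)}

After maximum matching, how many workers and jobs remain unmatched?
Unmatched: 3 workers, 1 jobs

Maximum matching size: 2
Workers: 5 total, 2 matched, 3 unmatched
Jobs: 3 total, 2 matched, 1 unmatched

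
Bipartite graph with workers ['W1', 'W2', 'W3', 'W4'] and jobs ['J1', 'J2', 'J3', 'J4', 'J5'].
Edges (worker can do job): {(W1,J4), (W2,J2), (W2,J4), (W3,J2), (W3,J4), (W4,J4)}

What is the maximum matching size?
Maximum matching size = 2

Maximum matching: {(W3,J2), (W4,J4)}
Size: 2

This assigns 2 workers to 2 distinct jobs.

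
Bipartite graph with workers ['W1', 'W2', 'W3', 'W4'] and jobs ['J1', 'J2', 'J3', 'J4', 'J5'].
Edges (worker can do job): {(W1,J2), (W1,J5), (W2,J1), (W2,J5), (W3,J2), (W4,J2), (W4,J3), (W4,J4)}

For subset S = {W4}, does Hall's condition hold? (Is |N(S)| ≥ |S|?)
Yes: |N(S)| = 3, |S| = 1

Subset S = {W4}
Neighbors N(S) = {J2, J3, J4}

|N(S)| = 3, |S| = 1
Hall's condition: |N(S)| ≥ |S| is satisfied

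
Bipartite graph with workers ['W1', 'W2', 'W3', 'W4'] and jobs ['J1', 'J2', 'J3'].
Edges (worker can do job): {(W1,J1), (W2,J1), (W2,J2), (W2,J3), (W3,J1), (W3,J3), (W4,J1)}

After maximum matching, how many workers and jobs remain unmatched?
Unmatched: 1 workers, 0 jobs

Maximum matching size: 3
Workers: 4 total, 3 matched, 1 unmatched
Jobs: 3 total, 3 matched, 0 unmatched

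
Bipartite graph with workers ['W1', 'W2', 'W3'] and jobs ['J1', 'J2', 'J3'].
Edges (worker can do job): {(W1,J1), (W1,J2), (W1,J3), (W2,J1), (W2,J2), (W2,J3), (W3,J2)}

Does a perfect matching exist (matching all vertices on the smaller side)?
Yes, perfect matching exists (size 3)

Perfect matching: {(W1,J1), (W2,J3), (W3,J2)}
All 3 vertices on the smaller side are matched.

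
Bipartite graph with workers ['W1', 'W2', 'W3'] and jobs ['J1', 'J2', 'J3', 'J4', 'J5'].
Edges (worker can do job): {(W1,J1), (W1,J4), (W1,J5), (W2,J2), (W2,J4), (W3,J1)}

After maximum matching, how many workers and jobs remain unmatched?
Unmatched: 0 workers, 2 jobs

Maximum matching size: 3
Workers: 3 total, 3 matched, 0 unmatched
Jobs: 5 total, 3 matched, 2 unmatched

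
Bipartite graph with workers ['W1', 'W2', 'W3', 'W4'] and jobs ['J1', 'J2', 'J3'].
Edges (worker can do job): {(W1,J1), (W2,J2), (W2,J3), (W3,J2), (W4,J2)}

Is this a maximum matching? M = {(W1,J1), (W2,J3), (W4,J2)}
Yes, size 3 is maximum

Proposed matching has size 3.
Maximum matching size for this graph: 3.

This is a maximum matching.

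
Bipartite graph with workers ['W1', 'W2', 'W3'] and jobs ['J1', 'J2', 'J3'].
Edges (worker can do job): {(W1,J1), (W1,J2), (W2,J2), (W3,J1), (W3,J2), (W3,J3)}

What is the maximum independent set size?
Maximum independent set = 3

By König's theorem:
- Min vertex cover = Max matching = 3
- Max independent set = Total vertices - Min vertex cover
- Max independent set = 6 - 3 = 3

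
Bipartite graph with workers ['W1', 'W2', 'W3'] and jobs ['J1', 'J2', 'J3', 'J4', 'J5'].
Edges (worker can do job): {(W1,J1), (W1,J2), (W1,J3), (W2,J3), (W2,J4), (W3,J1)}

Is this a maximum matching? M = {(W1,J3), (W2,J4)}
No, size 2 is not maximum

Proposed matching has size 2.
Maximum matching size for this graph: 3.

This is NOT maximum - can be improved to size 3.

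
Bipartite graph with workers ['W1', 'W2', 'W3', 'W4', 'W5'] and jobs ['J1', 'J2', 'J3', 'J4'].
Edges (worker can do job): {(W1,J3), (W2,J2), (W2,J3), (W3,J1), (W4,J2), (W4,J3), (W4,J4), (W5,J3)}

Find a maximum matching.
Matching: {(W2,J2), (W3,J1), (W4,J4), (W5,J3)}

Maximum matching (size 4):
  W2 → J2
  W3 → J1
  W4 → J4
  W5 → J3

Each worker is assigned to at most one job, and each job to at most one worker.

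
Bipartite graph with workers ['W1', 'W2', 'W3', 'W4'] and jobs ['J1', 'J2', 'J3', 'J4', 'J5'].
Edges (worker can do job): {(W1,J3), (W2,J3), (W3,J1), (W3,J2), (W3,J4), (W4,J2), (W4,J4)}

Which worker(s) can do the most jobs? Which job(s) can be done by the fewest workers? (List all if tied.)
Most versatile: W3 (3 jobs); Least covered: J5 (0 workers)

Worker degrees (jobs they can do): W1:1, W2:1, W3:3, W4:2
Job degrees (workers who can do it): J1:1, J2:2, J3:2, J4:2, J5:0

Maximum worker degree is 3, achieved by: W3
Minimum job degree is 0, achieved by: J5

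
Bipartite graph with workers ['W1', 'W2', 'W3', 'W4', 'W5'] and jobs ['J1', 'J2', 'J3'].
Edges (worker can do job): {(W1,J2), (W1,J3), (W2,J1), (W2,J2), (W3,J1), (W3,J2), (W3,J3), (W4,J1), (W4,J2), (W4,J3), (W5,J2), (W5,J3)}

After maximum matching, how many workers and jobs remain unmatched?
Unmatched: 2 workers, 0 jobs

Maximum matching size: 3
Workers: 5 total, 3 matched, 2 unmatched
Jobs: 3 total, 3 matched, 0 unmatched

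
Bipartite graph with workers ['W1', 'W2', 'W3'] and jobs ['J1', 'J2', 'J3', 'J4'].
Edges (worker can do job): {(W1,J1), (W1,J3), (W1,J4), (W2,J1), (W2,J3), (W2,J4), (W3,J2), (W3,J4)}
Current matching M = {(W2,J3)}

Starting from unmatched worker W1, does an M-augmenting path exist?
Yes: W1 → J1

An M-augmenting path alternates non-matching / matching edges, starting and ending at unmatched vertices.
Path: W1 → J1
(J1 is unmatched in M, so the path is augmenting.)
Flipping edges along this path would increase |M| from 1 to 2.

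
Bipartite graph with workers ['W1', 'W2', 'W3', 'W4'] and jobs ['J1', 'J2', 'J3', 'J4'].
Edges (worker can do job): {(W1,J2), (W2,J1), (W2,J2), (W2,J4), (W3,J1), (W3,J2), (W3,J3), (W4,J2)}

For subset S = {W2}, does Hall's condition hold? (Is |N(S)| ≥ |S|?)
Yes: |N(S)| = 3, |S| = 1

Subset S = {W2}
Neighbors N(S) = {J1, J2, J4}

|N(S)| = 3, |S| = 1
Hall's condition: |N(S)| ≥ |S| is satisfied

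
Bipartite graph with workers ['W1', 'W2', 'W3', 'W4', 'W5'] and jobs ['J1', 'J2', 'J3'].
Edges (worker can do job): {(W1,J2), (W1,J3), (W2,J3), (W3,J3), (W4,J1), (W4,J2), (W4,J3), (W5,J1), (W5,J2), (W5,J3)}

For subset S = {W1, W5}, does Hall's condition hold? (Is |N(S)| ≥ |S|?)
Yes: |N(S)| = 3, |S| = 2

Subset S = {W1, W5}
Neighbors N(S) = {J1, J2, J3}

|N(S)| = 3, |S| = 2
Hall's condition: |N(S)| ≥ |S| is satisfied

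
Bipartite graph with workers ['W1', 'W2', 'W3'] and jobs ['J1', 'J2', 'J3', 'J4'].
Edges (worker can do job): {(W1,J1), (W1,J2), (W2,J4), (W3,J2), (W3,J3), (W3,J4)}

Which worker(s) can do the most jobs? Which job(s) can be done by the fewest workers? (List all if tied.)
Most versatile: W3 (3 jobs); Least covered: J1, J3 (1 workers)

Worker degrees (jobs they can do): W1:2, W2:1, W3:3
Job degrees (workers who can do it): J1:1, J2:2, J3:1, J4:2

Maximum worker degree is 3, achieved by: W3
Minimum job degree is 1, achieved by: J1, J3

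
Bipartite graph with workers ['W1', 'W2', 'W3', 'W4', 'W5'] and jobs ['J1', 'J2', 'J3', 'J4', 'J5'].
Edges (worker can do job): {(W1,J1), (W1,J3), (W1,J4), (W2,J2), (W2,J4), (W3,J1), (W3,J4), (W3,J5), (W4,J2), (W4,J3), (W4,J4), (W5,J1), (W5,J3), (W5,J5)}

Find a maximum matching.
Matching: {(W1,J3), (W2,J4), (W3,J5), (W4,J2), (W5,J1)}

Maximum matching (size 5):
  W1 → J3
  W2 → J4
  W3 → J5
  W4 → J2
  W5 → J1

Each worker is assigned to at most one job, and each job to at most one worker.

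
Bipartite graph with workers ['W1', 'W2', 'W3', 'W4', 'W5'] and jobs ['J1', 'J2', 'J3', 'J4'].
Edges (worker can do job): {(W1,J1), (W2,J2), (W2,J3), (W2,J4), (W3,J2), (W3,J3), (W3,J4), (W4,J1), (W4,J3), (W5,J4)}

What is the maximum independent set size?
Maximum independent set = 5

By König's theorem:
- Min vertex cover = Max matching = 4
- Max independent set = Total vertices - Min vertex cover
- Max independent set = 9 - 4 = 5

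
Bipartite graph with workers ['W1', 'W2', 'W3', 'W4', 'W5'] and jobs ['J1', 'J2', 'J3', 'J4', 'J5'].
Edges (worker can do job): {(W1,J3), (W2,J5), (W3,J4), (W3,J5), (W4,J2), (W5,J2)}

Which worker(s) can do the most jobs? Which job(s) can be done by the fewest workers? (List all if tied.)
Most versatile: W3 (2 jobs); Least covered: J1 (0 workers)

Worker degrees (jobs they can do): W1:1, W2:1, W3:2, W4:1, W5:1
Job degrees (workers who can do it): J1:0, J2:2, J3:1, J4:1, J5:2

Maximum worker degree is 2, achieved by: W3
Minimum job degree is 0, achieved by: J1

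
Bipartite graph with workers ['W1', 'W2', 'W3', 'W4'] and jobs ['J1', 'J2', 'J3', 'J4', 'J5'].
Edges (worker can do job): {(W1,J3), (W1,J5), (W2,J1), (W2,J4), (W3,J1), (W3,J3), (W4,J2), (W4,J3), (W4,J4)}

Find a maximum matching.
Matching: {(W1,J5), (W2,J1), (W3,J3), (W4,J4)}

Maximum matching (size 4):
  W1 → J5
  W2 → J1
  W3 → J3
  W4 → J4

Each worker is assigned to at most one job, and each job to at most one worker.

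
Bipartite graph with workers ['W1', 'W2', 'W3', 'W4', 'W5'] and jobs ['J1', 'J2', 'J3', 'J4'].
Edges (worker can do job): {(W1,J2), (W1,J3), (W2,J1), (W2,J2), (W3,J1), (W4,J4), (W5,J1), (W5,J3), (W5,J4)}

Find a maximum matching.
Matching: {(W1,J2), (W3,J1), (W4,J4), (W5,J3)}

Maximum matching (size 4):
  W1 → J2
  W3 → J1
  W4 → J4
  W5 → J3

Each worker is assigned to at most one job, and each job to at most one worker.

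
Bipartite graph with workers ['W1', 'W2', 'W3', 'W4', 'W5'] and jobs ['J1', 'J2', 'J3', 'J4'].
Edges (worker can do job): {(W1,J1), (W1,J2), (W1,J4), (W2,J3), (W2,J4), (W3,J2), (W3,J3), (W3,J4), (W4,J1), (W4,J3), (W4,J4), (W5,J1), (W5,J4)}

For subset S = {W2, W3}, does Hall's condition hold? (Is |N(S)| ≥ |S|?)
Yes: |N(S)| = 3, |S| = 2

Subset S = {W2, W3}
Neighbors N(S) = {J2, J3, J4}

|N(S)| = 3, |S| = 2
Hall's condition: |N(S)| ≥ |S| is satisfied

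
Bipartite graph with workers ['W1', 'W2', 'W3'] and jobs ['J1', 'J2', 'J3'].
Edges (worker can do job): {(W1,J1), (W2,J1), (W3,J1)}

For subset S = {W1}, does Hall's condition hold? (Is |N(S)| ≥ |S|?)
Yes: |N(S)| = 1, |S| = 1

Subset S = {W1}
Neighbors N(S) = {J1}

|N(S)| = 1, |S| = 1
Hall's condition: |N(S)| ≥ |S| is satisfied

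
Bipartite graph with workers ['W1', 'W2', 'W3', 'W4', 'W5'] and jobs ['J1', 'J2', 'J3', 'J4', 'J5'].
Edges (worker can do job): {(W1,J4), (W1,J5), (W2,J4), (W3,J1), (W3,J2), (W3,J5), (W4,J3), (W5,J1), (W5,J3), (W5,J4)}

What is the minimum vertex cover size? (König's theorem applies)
Minimum vertex cover size = 5

By König's theorem: in bipartite graphs,
min vertex cover = max matching = 5

Maximum matching has size 5, so minimum vertex cover also has size 5.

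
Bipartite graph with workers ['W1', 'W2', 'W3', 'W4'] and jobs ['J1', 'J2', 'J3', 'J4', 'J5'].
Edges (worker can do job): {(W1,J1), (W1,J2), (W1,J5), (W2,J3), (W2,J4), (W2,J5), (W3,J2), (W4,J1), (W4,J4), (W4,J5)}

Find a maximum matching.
Matching: {(W1,J1), (W2,J5), (W3,J2), (W4,J4)}

Maximum matching (size 4):
  W1 → J1
  W2 → J5
  W3 → J2
  W4 → J4

Each worker is assigned to at most one job, and each job to at most one worker.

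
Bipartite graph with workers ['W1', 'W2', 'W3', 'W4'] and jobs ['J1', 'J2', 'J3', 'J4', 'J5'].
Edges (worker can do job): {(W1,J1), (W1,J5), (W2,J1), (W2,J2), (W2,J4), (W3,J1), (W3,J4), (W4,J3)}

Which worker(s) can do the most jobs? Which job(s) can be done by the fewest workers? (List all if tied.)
Most versatile: W2 (3 jobs); Least covered: J2, J3, J5 (1 workers)

Worker degrees (jobs they can do): W1:2, W2:3, W3:2, W4:1
Job degrees (workers who can do it): J1:3, J2:1, J3:1, J4:2, J5:1

Maximum worker degree is 3, achieved by: W2
Minimum job degree is 1, achieved by: J2, J3, J5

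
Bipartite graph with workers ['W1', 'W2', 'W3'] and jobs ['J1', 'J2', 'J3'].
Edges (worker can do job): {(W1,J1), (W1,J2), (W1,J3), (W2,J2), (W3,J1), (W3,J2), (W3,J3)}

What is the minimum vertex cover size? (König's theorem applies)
Minimum vertex cover size = 3

By König's theorem: in bipartite graphs,
min vertex cover = max matching = 3

Maximum matching has size 3, so minimum vertex cover also has size 3.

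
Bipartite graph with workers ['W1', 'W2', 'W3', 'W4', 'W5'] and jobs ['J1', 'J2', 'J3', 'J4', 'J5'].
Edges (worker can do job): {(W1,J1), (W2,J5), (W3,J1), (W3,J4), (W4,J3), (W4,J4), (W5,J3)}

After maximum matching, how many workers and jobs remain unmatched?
Unmatched: 1 workers, 1 jobs

Maximum matching size: 4
Workers: 5 total, 4 matched, 1 unmatched
Jobs: 5 total, 4 matched, 1 unmatched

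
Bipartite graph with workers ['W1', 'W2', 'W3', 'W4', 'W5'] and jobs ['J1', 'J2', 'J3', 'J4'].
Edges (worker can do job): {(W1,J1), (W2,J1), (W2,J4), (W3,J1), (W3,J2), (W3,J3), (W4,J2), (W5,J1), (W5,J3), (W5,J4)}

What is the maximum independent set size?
Maximum independent set = 5

By König's theorem:
- Min vertex cover = Max matching = 4
- Max independent set = Total vertices - Min vertex cover
- Max independent set = 9 - 4 = 5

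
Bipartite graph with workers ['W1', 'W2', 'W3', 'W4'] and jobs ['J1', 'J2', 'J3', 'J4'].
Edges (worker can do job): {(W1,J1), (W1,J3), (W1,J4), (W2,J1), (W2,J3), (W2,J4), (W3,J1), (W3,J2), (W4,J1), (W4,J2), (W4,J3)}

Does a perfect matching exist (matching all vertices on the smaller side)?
Yes, perfect matching exists (size 4)

Perfect matching: {(W1,J4), (W2,J3), (W3,J2), (W4,J1)}
All 4 vertices on the smaller side are matched.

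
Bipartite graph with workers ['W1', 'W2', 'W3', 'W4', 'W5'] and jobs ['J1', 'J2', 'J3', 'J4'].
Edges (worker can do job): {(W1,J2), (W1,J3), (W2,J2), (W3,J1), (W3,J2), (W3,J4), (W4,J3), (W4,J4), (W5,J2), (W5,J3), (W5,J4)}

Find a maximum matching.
Matching: {(W1,J3), (W3,J1), (W4,J4), (W5,J2)}

Maximum matching (size 4):
  W1 → J3
  W3 → J1
  W4 → J4
  W5 → J2

Each worker is assigned to at most one job, and each job to at most one worker.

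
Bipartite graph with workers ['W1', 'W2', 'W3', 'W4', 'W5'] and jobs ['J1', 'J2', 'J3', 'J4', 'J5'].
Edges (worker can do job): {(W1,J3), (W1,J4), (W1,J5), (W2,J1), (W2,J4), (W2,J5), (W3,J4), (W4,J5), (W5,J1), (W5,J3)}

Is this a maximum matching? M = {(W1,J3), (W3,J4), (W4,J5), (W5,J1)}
Yes, size 4 is maximum

Proposed matching has size 4.
Maximum matching size for this graph: 4.

This is a maximum matching.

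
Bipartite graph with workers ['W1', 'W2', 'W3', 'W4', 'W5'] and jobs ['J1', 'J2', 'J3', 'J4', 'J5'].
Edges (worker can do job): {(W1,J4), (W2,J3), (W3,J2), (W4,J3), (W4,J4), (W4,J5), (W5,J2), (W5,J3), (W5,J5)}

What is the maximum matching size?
Maximum matching size = 4

Maximum matching: {(W2,J3), (W3,J2), (W4,J4), (W5,J5)}
Size: 4

This assigns 4 workers to 4 distinct jobs.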